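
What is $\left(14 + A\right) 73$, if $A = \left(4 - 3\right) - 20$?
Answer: $-365$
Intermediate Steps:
$A = -19$ ($A = \left(4 - 3\right) - 20 = 1 - 20 = -19$)
$\left(14 + A\right) 73 = \left(14 - 19\right) 73 = \left(-5\right) 73 = -365$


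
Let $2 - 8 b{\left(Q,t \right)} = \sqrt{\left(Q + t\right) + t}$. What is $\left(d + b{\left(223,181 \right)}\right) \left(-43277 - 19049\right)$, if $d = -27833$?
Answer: $\frac{3469407953}{2} + \frac{93489 \sqrt{65}}{4} \approx 1.7349 \cdot 10^{9}$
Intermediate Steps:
$b{\left(Q,t \right)} = \frac{1}{4} - \frac{\sqrt{Q + 2 t}}{8}$ ($b{\left(Q,t \right)} = \frac{1}{4} - \frac{\sqrt{\left(Q + t\right) + t}}{8} = \frac{1}{4} - \frac{\sqrt{Q + 2 t}}{8}$)
$\left(d + b{\left(223,181 \right)}\right) \left(-43277 - 19049\right) = \left(-27833 + \left(\frac{1}{4} - \frac{\sqrt{223 + 2 \cdot 181}}{8}\right)\right) \left(-43277 - 19049\right) = \left(-27833 + \left(\frac{1}{4} - \frac{\sqrt{223 + 362}}{8}\right)\right) \left(-62326\right) = \left(-27833 + \left(\frac{1}{4} - \frac{\sqrt{585}}{8}\right)\right) \left(-62326\right) = \left(-27833 + \left(\frac{1}{4} - \frac{3 \sqrt{65}}{8}\right)\right) \left(-62326\right) = \left(- \frac{111331}{4} - \frac{3 \sqrt{65}}{8}\right) \left(-62326\right) = \frac{3469407953}{2} + \frac{93489 \sqrt{65}}{4}$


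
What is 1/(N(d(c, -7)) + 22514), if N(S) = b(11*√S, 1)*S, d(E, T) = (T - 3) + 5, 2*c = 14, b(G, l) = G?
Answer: 22514/506895321 + 55*I*√5/506895321 ≈ 4.4415e-5 + 2.4262e-7*I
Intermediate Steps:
c = 7 (c = (½)*14 = 7)
d(E, T) = 2 + T (d(E, T) = (-3 + T) + 5 = 2 + T)
N(S) = 11*S^(3/2) (N(S) = (11*√S)*S = 11*S^(3/2))
1/(N(d(c, -7)) + 22514) = 1/(11*(2 - 7)^(3/2) + 22514) = 1/(11*(-5)^(3/2) + 22514) = 1/(11*(-5*I*√5) + 22514) = 1/(-55*I*√5 + 22514) = 1/(22514 - 55*I*√5)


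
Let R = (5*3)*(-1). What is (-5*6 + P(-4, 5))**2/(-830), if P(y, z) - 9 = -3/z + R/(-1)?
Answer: -1089/20750 ≈ -0.052482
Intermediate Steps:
R = -15 (R = 15*(-1) = -15)
P(y, z) = 24 - 3/z (P(y, z) = 9 + (-3/z - 15/(-1)) = 9 + (-3/z - 15*(-1)) = 9 + (-3/z + 15) = 9 + (15 - 3/z) = 24 - 3/z)
(-5*6 + P(-4, 5))**2/(-830) = (-5*6 + (24 - 3/5))**2/(-830) = (-30 + (24 - 3*1/5))**2*(-1/830) = (-30 + (24 - 3/5))**2*(-1/830) = (-30 + 117/5)**2*(-1/830) = (-33/5)**2*(-1/830) = (1089/25)*(-1/830) = -1089/20750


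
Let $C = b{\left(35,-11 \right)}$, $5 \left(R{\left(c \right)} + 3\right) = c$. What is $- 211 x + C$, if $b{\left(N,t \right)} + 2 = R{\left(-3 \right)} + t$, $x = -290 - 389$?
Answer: $\frac{716262}{5} \approx 1.4325 \cdot 10^{5}$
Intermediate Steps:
$R{\left(c \right)} = -3 + \frac{c}{5}$
$x = -679$
$b{\left(N,t \right)} = - \frac{28}{5} + t$ ($b{\left(N,t \right)} = -2 + \left(\left(-3 + \frac{1}{5} \left(-3\right)\right) + t\right) = -2 + \left(\left(-3 - \frac{3}{5}\right) + t\right) = -2 + \left(- \frac{18}{5} + t\right) = - \frac{28}{5} + t$)
$C = - \frac{83}{5}$ ($C = - \frac{28}{5} - 11 = - \frac{83}{5} \approx -16.6$)
$- 211 x + C = \left(-211\right) \left(-679\right) - \frac{83}{5} = 143269 - \frac{83}{5} = \frac{716262}{5}$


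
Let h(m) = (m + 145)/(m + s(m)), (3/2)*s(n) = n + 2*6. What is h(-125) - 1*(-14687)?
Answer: 8826827/601 ≈ 14687.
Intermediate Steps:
s(n) = 8 + 2*n/3 (s(n) = 2*(n + 2*6)/3 = 2*(n + 12)/3 = 2*(12 + n)/3 = 8 + 2*n/3)
h(m) = (145 + m)/(8 + 5*m/3) (h(m) = (m + 145)/(m + (8 + 2*m/3)) = (145 + m)/(8 + 5*m/3))
h(-125) - 1*(-14687) = 3*(145 - 125)/(24 + 5*(-125)) - 1*(-14687) = 3*20/(24 - 625) + 14687 = 3*20/(-601) + 14687 = 3*(-1/601)*20 + 14687 = -60/601 + 14687 = 8826827/601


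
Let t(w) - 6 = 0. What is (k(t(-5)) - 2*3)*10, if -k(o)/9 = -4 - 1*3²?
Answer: 1110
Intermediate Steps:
t(w) = 6 (t(w) = 6 + 0 = 6)
k(o) = 117 (k(o) = -9*(-4 - 1*3²) = -9*(-4 - 1*9) = -9*(-4 - 9) = -9*(-13) = 117)
(k(t(-5)) - 2*3)*10 = (117 - 2*3)*10 = (117 - 6)*10 = 111*10 = 1110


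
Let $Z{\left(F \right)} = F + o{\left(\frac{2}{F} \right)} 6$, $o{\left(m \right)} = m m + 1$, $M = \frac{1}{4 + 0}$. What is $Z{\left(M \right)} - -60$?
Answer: $\frac{1801}{4} \approx 450.25$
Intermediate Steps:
$M = \frac{1}{4} \approx 0.25$
$o{\left(m \right)} = 1 + m^{2}$ ($o{\left(m \right)} = m^{2} + 1 = 1 + m^{2}$)
$Z{\left(F \right)} = 6 + F + \frac{24}{F^{2}}$ ($Z{\left(F \right)} = F + \left(1 + \left(\frac{2}{F}\right)^{2}\right) 6 = F + \left(1 + \frac{4}{F^{2}}\right) 6 = F + \left(6 + \frac{24}{F^{2}}\right) = 6 + F + \frac{24}{F^{2}}$)
$Z{\left(M \right)} - -60 = \left(6 + \frac{1}{4} + 24 \frac{1}{(\frac{1}{4})^{2}}\right) - -60 = \left(6 + \frac{1}{4} + 24 \cdot 16\right) + 60 = \left(6 + \frac{1}{4} + 384\right) + 60 = \frac{1561}{4} + 60 = \frac{1801}{4}$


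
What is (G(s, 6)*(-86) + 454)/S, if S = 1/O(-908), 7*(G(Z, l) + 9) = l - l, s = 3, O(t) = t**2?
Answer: 1012441792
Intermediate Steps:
G(Z, l) = -9 (G(Z, l) = -9 + (l - l)/7 = -9 + (1/7)*0 = -9 + 0 = -9)
S = 1/824464 (S = 1/((-908)**2) = 1/824464 ≈ 1.2129e-6)
(G(s, 6)*(-86) + 454)/S = (-9*(-86) + 454)/(1/824464) = (774 + 454)*824464 = 1228*824464 = 1012441792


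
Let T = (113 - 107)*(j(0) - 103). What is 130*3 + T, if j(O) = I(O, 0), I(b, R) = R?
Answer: -228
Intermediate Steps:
j(O) = 0
T = -618 (T = (113 - 107)*(0 - 103) = 6*(-103) = -618)
130*3 + T = 130*3 - 618 = 390 - 618 = -228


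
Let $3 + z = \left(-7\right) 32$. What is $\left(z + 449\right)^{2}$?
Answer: $49284$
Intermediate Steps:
$z = -227$ ($z = -3 - 224 = -227$)
$\left(z + 449\right)^{2} = \left(-227 + 449\right)^{2} = 222^{2} = 49284$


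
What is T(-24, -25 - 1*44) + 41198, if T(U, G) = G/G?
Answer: 41199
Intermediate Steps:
T(U, G) = 1
T(-24, -25 - 1*44) + 41198 = 1 + 41198 = 41199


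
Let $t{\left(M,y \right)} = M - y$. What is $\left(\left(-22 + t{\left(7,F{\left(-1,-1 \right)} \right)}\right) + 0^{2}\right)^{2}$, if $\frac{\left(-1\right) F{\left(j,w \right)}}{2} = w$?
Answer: $289$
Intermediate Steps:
$F{\left(j,w \right)} = - 2 w$
$\left(\left(-22 + t{\left(7,F{\left(-1,-1 \right)} \right)}\right) + 0^{2}\right)^{2} = \left(\left(-22 + \left(7 - \left(-2\right) \left(-1\right)\right)\right) + 0^{2}\right)^{2} = \left(\left(-22 + \left(7 - 2\right)\right) + 0\right)^{2} = \left(\left(-22 + 5\right) + 0\right)^{2} = \left(-17 + 0\right)^{2} = \left(-17\right)^{2} = 289$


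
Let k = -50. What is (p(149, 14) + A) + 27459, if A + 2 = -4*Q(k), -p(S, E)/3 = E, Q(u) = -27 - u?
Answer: 27323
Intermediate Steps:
p(S, E) = -3*E
A = -94 (A = -2 - 4*(-27 - 1*(-50)) = -2 - 4*(-27 + 50) = -2 - 4*23 = -2 - 92 = -94)
(p(149, 14) + A) + 27459 = (-3*14 - 94) + 27459 = (-42 - 94) + 27459 = -136 + 27459 = 27323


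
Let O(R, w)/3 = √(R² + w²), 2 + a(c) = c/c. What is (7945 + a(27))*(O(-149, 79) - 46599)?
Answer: -370182456 + 23832*√28442 ≈ -3.6616e+8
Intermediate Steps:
a(c) = -1 (a(c) = -2 + c/c = -2 + 1 = -1)
O(R, w) = 3*√(R² + w²)
(7945 + a(27))*(O(-149, 79) - 46599) = (7945 - 1)*(3*√((-149)² + 79²) - 46599) = 7944*(3*√(22201 + 6241) - 46599) = 7944*(3*√28442 - 46599) = 7944*(-46599 + 3*√28442) = -370182456 + 23832*√28442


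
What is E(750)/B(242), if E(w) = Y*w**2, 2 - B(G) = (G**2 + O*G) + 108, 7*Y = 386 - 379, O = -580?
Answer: 18750/2723 ≈ 6.8858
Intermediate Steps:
Y = 1 (Y = (386 - 379)/7 = (1/7)*7 = 1)
B(G) = -106 - G**2 + 580*G (B(G) = 2 - ((G**2 - 580*G) + 108) = 2 - (108 + G**2 - 580*G) = 2 + (-108 - G**2 + 580*G) = -106 - G**2 + 580*G)
E(w) = w**2 (E(w) = 1*w**2 = w**2)
E(750)/B(242) = 750**2/(-106 - 1*242**2 + 580*242) = 562500/(-106 - 1*58564 + 140360) = 562500/(-106 - 58564 + 140360) = 562500/81690 = 562500*(1/81690) = 18750/2723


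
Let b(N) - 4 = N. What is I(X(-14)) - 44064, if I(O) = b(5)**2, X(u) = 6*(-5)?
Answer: -43983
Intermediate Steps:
X(u) = -30
b(N) = 4 + N
I(O) = 81 (I(O) = (4 + 5)**2 = 9**2 = 81)
I(X(-14)) - 44064 = 81 - 44064 = -43983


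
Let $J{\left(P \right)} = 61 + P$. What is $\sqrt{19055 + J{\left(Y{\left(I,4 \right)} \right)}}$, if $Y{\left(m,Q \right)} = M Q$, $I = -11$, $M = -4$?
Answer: $10 \sqrt{191} \approx 138.2$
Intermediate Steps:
$Y{\left(m,Q \right)} = - 4 Q$
$\sqrt{19055 + J{\left(Y{\left(I,4 \right)} \right)}} = \sqrt{19055 + \left(61 - 16\right)} = \sqrt{19055 + 45} = \sqrt{19100} = 10 \sqrt{191}$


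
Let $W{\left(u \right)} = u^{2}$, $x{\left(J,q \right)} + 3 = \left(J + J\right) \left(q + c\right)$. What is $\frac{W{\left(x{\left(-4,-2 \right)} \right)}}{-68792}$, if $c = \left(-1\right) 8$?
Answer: $- \frac{5929}{68792} \approx -0.086187$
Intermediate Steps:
$c = -8$
$x{\left(J,q \right)} = -3 + 2 J \left(-8 + q\right)$ ($x{\left(J,q \right)} = -3 + \left(J + J\right) \left(q - 8\right) = -3 + 2 J \left(-8 + q\right)$)
$\frac{W{\left(x{\left(-4,-2 \right)} \right)}}{-68792} = \frac{\left(-3 - -64 + 2 \left(-4\right) \left(-2\right)\right)^{2}}{-68792} = \left(-3 + 64 + 16\right)^{2} \left(- \frac{1}{68792}\right) = 77^{2} \left(- \frac{1}{68792}\right) = 5929 \left(- \frac{1}{68792}\right) = - \frac{5929}{68792}$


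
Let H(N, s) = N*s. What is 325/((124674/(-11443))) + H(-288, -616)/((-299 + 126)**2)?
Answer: -89187037783/3731368146 ≈ -23.902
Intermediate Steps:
325/((124674/(-11443))) + H(-288, -616)/((-299 + 126)**2) = 325/((124674/(-11443))) + (-288*(-616))/((-299 + 126)**2) = 325/((124674*(-1/11443))) + 177408/((-173)**2) = 325/(-124674/11443) + 177408/29929 = 325*(-11443/124674) + 177408*(1/29929) = -3718975/124674 + 177408/29929 = -89187037783/3731368146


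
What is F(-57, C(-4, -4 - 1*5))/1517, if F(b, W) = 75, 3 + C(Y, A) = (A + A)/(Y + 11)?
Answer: 75/1517 ≈ 0.049440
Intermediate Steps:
C(Y, A) = -3 + 2*A/(11 + Y) (C(Y, A) = -3 + (A + A)/(Y + 11) = -3 + (2*A)/(11 + Y) = -3 + 2*A/(11 + Y))
F(-57, C(-4, -4 - 1*5))/1517 = 75/1517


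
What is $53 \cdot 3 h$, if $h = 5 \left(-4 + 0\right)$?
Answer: $-3180$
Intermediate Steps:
$h = -20$ ($h = 5 \left(-4\right) = -20$)
$53 \cdot 3 h = 53 \cdot 3 \left(-20\right) = 159 \left(-20\right) = -3180$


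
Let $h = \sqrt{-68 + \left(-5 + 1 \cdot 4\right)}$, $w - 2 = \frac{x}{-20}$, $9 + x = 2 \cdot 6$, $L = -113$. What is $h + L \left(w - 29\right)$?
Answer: $\frac{61359}{20} + i \sqrt{69} \approx 3067.9 + 8.3066 i$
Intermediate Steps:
$x = 3$ ($x = -9 + 2 \cdot 6 = -9 + 12 = 3$)
$w = \frac{37}{20}$ ($w = 2 + \frac{1}{-20} \cdot 3 = 2 - \frac{3}{20} = \frac{37}{20} \approx 1.85$)
$h = i \sqrt{69}$ ($h = \sqrt{-68 + \left(-5 + 4\right)} = \sqrt{-68 - 1} = \sqrt{-69} = i \sqrt{69} \approx 8.3066 i$)
$h + L \left(w - 29\right) = i \sqrt{69} - 113 \left(\frac{37}{20} - 29\right) = i \sqrt{69} - - \frac{61359}{20} = i \sqrt{69} + \frac{61359}{20} = \frac{61359}{20} + i \sqrt{69}$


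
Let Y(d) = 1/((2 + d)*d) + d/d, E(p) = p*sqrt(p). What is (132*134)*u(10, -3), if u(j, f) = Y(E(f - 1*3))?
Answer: 737*(72*I + 215*sqrt(6))/(3*(I + 3*sqrt(6))) ≈ 17608.0 + 10.941*I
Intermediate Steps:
E(p) = p**(3/2)
Y(d) = 1 + 1/(d*(2 + d)) (Y(d) = 1/(d*(2 + d)) + 1 = 1 + 1/(d*(2 + d)))
u(j, f) = (1 + (-3 + f)**3 + 2*(-3 + f)**(3/2))/((-3 + f)**(3/2)*(2 + (-3 + f)**(3/2))) (u(j, f) = (1 + ((f - 1*3)**(3/2))**2 + 2*(f - 1*3)**(3/2))/(((f - 1*3)**(3/2))*(2 + (f - 1*3)**(3/2))) = (1 + ((f - 3)**(3/2))**2 + 2*(f - 3)**(3/2))/(((f - 3)**(3/2))*(2 + (f - 3)**(3/2))) = (1 + ((-3 + f)**(3/2))**2 + 2*(-3 + f)**(3/2))/(((-3 + f)**(3/2))*(2 + (-3 + f)**(3/2))) = (1 + (-3 + f)**3 + 2*(-3 + f)**(3/2))/((-3 + f)**(3/2)*(2 + (-3 + f)**(3/2))))
(132*134)*u(10, -3) = (132*134)*((1 + (-3 - 3)**3 + 2*(-3 - 3)**(3/2))/((-3 - 3)**(3/2)*(2 + (-3 - 3)**(3/2)))) = 17688*((1 + (-6)**3 + 2*(-6)**(3/2))/((-6)**(3/2)*(2 + (-6)**(3/2)))) = 17688*((I*sqrt(6)/36)*(1 - 216 + 2*(-6*I*sqrt(6)))/(2 - 6*I*sqrt(6))) = 17688*((I*sqrt(6)/36)*(1 - 216 - 12*I*sqrt(6))/(2 - 6*I*sqrt(6))) = 17688*((I*sqrt(6)/36)*(-215 - 12*I*sqrt(6))/(2 - 6*I*sqrt(6))) = 17688*(I*sqrt(6)*(-215 - 12*I*sqrt(6))/(36*(2 - 6*I*sqrt(6)))) = 1474*I*sqrt(6)*(-215 - 12*I*sqrt(6))/(3*(2 - 6*I*sqrt(6)))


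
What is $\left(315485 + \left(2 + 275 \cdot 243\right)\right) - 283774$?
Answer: $98538$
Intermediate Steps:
$\left(315485 + \left(2 + 275 \cdot 243\right)\right) - 283774 = \left(315485 + \left(2 + 66825\right)\right) - 283774 = \left(315485 + 66827\right) - 283774 = 382312 - 283774 = 98538$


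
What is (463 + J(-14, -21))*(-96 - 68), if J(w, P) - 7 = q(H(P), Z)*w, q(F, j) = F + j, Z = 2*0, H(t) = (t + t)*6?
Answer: -655672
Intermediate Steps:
H(t) = 12*t (H(t) = (2*t)*6 = 12*t)
Z = 0
J(w, P) = 7 + 12*P*w (J(w, P) = 7 + (12*P + 0)*w = 7 + (12*P)*w = 7 + 12*P*w)
(463 + J(-14, -21))*(-96 - 68) = (463 + (7 + 12*(-21)*(-14)))*(-96 - 68) = (463 + (7 + 3528))*(-164) = (463 + 3535)*(-164) = 3998*(-164) = -655672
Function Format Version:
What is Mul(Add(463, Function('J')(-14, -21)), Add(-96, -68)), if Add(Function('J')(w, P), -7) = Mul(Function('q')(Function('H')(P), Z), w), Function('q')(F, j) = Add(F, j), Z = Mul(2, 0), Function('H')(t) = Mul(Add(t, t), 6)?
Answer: -655672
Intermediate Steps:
Function('H')(t) = Mul(12, t) (Function('H')(t) = Mul(Mul(2, t), 6) = Mul(12, t))
Z = 0
Function('J')(w, P) = Add(7, Mul(12, P, w)) (Function('J')(w, P) = Add(7, Mul(Add(Mul(12, P), 0), w)) = Add(7, Mul(Mul(12, P), w)) = Add(7, Mul(12, P, w)))
Mul(Add(463, Function('J')(-14, -21)), Add(-96, -68)) = Mul(Add(463, Add(7, Mul(12, -21, -14))), Add(-96, -68)) = Mul(Add(463, Add(7, 3528)), -164) = Mul(Add(463, 3535), -164) = Mul(3998, -164) = -655672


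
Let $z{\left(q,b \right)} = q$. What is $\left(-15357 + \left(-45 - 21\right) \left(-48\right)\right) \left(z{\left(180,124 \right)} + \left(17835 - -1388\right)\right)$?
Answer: $-236503167$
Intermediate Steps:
$\left(-15357 + \left(-45 - 21\right) \left(-48\right)\right) \left(z{\left(180,124 \right)} + \left(17835 - -1388\right)\right) = \left(-15357 + \left(-45 - 21\right) \left(-48\right)\right) \left(180 + \left(17835 - -1388\right)\right) = \left(-15357 - -3168\right) \left(180 + \left(17835 + 1388\right)\right) = \left(-15357 + 3168\right) \left(180 + 19223\right) = \left(-12189\right) 19403 = -236503167$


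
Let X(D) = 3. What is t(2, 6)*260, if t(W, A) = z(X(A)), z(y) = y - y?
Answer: 0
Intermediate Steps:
z(y) = 0
t(W, A) = 0
t(2, 6)*260 = 0*260 = 0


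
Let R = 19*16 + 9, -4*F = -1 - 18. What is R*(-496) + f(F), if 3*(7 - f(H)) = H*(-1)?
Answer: -1862873/12 ≈ -1.5524e+5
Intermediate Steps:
F = 19/4 (F = -(-1 - 18)/4 = -¼*(-19) = 19/4 ≈ 4.7500)
f(H) = 7 + H/3 (f(H) = 7 - H*(-1)/3 = 7 - (-1)*H/3 = 7 + H/3)
R = 313 (R = 304 + 9 = 313)
R*(-496) + f(F) = 313*(-496) + (7 + (⅓)*(19/4)) = -155248 + (7 + 19/12) = -155248 + 103/12 = -1862873/12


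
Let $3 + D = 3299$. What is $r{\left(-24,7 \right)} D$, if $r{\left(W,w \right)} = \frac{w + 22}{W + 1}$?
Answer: $- \frac{95584}{23} \approx -4155.8$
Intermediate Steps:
$D = 3296$ ($D = -3 + 3299 = 3296$)
$r{\left(W,w \right)} = \frac{22 + w}{1 + W}$
$r{\left(-24,7 \right)} D = \frac{22 + 7}{1 - 24} \cdot 3296 = \frac{1}{-23} \cdot 29 \cdot 3296 = \left(- \frac{1}{23}\right) 29 \cdot 3296 = \left(- \frac{29}{23}\right) 3296 = - \frac{95584}{23}$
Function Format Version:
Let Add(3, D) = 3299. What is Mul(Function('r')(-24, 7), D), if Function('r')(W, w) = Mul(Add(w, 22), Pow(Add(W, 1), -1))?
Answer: Rational(-95584, 23) ≈ -4155.8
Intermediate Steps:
D = 3296 (D = Add(-3, 3299) = 3296)
Function('r')(W, w) = Mul(Pow(Add(1, W), -1), Add(22, w)) (Function('r')(W, w) = Mul(Add(22, w), Pow(Add(1, W), -1)) = Mul(Pow(Add(1, W), -1), Add(22, w)))
Mul(Function('r')(-24, 7), D) = Mul(Mul(Pow(Add(1, -24), -1), Add(22, 7)), 3296) = Mul(Mul(Pow(-23, -1), 29), 3296) = Mul(Mul(Rational(-1, 23), 29), 3296) = Mul(Rational(-29, 23), 3296) = Rational(-95584, 23)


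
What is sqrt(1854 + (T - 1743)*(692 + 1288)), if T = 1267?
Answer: 3*I*sqrt(104514) ≈ 969.86*I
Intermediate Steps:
sqrt(1854 + (T - 1743)*(692 + 1288)) = sqrt(1854 + (1267 - 1743)*(692 + 1288)) = sqrt(1854 - 476*1980) = sqrt(1854 - 942480) = sqrt(-940626) = 3*I*sqrt(104514)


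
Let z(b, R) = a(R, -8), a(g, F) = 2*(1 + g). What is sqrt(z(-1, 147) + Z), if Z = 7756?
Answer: 2*sqrt(2013) ≈ 89.733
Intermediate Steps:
a(g, F) = 2 + 2*g
z(b, R) = 2 + 2*R
sqrt(z(-1, 147) + Z) = sqrt((2 + 2*147) + 7756) = sqrt((2 + 294) + 7756) = sqrt(296 + 7756) = sqrt(8052) = 2*sqrt(2013)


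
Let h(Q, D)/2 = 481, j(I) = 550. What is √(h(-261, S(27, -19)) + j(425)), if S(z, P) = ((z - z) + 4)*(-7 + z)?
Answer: 6*√42 ≈ 38.884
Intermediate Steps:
S(z, P) = -28 + 4*z (S(z, P) = (0 + 4)*(-7 + z) = 4*(-7 + z) = -28 + 4*z)
h(Q, D) = 962 (h(Q, D) = 2*481 = 962)
√(h(-261, S(27, -19)) + j(425)) = √(962 + 550) = √1512 = 6*√42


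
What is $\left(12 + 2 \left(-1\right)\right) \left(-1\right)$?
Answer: $-10$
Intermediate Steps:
$\left(12 + 2 \left(-1\right)\right) \left(-1\right) = \left(12 - 2\right) \left(-1\right) = 10 \left(-1\right) = -10$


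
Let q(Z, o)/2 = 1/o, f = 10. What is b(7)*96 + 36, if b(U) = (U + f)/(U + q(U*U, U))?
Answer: 260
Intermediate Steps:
q(Z, o) = 2/o
b(U) = (10 + U)/(U + 2/U) (b(U) = (U + 10)/(U + 2/U) = (10 + U)/(U + 2/U))
b(7)*96 + 36 = (7*(10 + 7)/(2 + 7²))*96 + 36 = (7*17/(2 + 49))*96 + 36 = (7*17/51)*96 + 36 = (7*(1/51)*17)*96 + 36 = (7/3)*96 + 36 = 224 + 36 = 260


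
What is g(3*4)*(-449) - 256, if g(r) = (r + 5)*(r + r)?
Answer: -183448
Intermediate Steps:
g(r) = 2*r*(5 + r) (g(r) = (5 + r)*(2*r) = 2*r*(5 + r))
g(3*4)*(-449) - 256 = (2*(3*4)*(5 + 3*4))*(-449) - 256 = (2*12*(5 + 12))*(-449) - 256 = (2*12*17)*(-449) - 256 = 408*(-449) - 256 = -183192 - 256 = -183448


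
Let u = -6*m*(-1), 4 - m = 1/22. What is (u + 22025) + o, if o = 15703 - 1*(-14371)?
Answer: 573350/11 ≈ 52123.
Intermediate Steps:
m = 87/22 (m = 4 - 1/22 = 87/22 ≈ 3.9545)
u = 261/11 (u = -6*87/22*(-1) = -261/11*(-1) = 261/11 ≈ 23.727)
o = 30074 (o = 15703 + 14371 = 30074)
(u + 22025) + o = (261/11 + 22025) + 30074 = 242536/11 + 30074 = 573350/11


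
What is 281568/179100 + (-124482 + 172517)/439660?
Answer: 169740071/100952700 ≈ 1.6814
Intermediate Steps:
281568/179100 + (-124482 + 172517)/439660 = 281568*(1/179100) + 48035*(1/439660) = 23464/14925 + 739/6764 = 169740071/100952700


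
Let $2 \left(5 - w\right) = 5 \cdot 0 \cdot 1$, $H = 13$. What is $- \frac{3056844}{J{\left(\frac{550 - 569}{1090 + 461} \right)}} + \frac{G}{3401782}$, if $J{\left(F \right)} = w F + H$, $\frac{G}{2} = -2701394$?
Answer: $- \frac{2016064791107249}{8533370147} \approx -2.3626 \cdot 10^{5}$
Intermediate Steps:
$w = 5$ ($w = 5 - \frac{5 \cdot 0 \cdot 1}{2} = 5 - \frac{0 \cdot 1}{2} = 5 - 0 = 5 + 0 = 5$)
$G = -5402788$ ($G = 2 \left(-2701394\right) = -5402788$)
$J{\left(F \right)} = 13 + 5 F$ ($J{\left(F \right)} = 5 F + 13 = 13 + 5 F$)
$- \frac{3056844}{J{\left(\frac{550 - 569}{1090 + 461} \right)}} + \frac{G}{3401782} = - \frac{3056844}{13 + 5 \frac{550 - 569}{1090 + 461}} - \frac{5402788}{3401782} = - \frac{3056844}{13 + 5 \left(- \frac{19}{1551}\right)} - \frac{2701394}{1700891} = - \frac{3056844}{13 - \frac{95}{1551}} - \frac{2701394}{1700891} = - \frac{3056844}{\frac{20068}{1551}} - \frac{2701394}{1700891} = \left(-3056844\right) \frac{1551}{20068} - \frac{2701394}{1700891} = - \frac{1185291261}{5017} - \frac{2701394}{1700891} = - \frac{2016064791107249}{8533370147}$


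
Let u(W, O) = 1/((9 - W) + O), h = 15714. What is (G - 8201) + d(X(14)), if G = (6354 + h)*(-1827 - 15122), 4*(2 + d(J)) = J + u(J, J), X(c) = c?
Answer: -13465394333/36 ≈ -3.7404e+8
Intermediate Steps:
u(W, O) = 1/(9 + O - W)
d(J) = -71/36 + J/4 (d(J) = -2 + (J + 1/(9 + J - J))/4 = -2 + (J + 1/9)/4 = -2 + (J + ⅑)/4 = -2 + (⅑ + J)/4 = -2 + (1/36 + J/4) = -71/36 + J/4)
G = -374030532 (G = (6354 + 15714)*(-1827 - 15122) = 22068*(-16949) = -374030532)
(G - 8201) + d(X(14)) = (-374030532 - 8201) + (-71/36 + (¼)*14) = -374038733 + (-71/36 + 7/2) = -374038733 + 55/36 = -13465394333/36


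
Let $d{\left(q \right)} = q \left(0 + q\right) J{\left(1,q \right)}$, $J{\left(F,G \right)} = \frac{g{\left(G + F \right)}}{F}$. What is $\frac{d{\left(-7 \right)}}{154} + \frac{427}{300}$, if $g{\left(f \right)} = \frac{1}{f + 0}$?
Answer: $\frac{2261}{1650} \approx 1.3703$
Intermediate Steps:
$g{\left(f \right)} = \frac{1}{f}$
$J{\left(F,G \right)} = \frac{1}{F \left(F + G\right)}$ ($J{\left(F,G \right)} = \frac{1}{\left(G + F\right) F} = \frac{1}{\left(F + G\right) F} = \frac{1}{F \left(F + G\right)}$)
$d{\left(q \right)} = \frac{q^{2}}{1 + q}$ ($d{\left(q \right)} = q \left(0 + q\right) \frac{1}{1 \left(1 + q\right)} = q q 1 \frac{1}{1 + q} = \frac{q^{2}}{1 + q}$)
$\frac{d{\left(-7 \right)}}{154} + \frac{427}{300} = \frac{\left(-7\right)^{2} \frac{1}{1 - 7}}{154} + \frac{427}{300} = \frac{49}{-6} \cdot \frac{1}{154} + 427 \cdot \frac{1}{300} = 49 \left(- \frac{1}{6}\right) \frac{1}{154} + \frac{427}{300} = \left(- \frac{49}{6}\right) \frac{1}{154} + \frac{427}{300} = - \frac{7}{132} + \frac{427}{300} = \frac{2261}{1650}$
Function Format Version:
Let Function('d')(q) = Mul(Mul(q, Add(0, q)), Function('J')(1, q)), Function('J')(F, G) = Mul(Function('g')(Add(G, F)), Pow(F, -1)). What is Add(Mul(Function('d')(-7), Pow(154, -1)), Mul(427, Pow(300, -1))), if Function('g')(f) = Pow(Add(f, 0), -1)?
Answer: Rational(2261, 1650) ≈ 1.3703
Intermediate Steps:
Function('g')(f) = Pow(f, -1)
Function('J')(F, G) = Mul(Pow(F, -1), Pow(Add(F, G), -1)) (Function('J')(F, G) = Mul(Pow(Add(G, F), -1), Pow(F, -1)) = Mul(Pow(Add(F, G), -1), Pow(F, -1)) = Mul(Pow(F, -1), Pow(Add(F, G), -1)))
Function('d')(q) = Mul(Pow(q, 2), Pow(Add(1, q), -1)) (Function('d')(q) = Mul(Mul(q, Add(0, q)), Mul(Pow(1, -1), Pow(Add(1, q), -1))) = Mul(Mul(q, q), Mul(1, Pow(Add(1, q), -1))) = Mul(Pow(q, 2), Pow(Add(1, q), -1)))
Add(Mul(Function('d')(-7), Pow(154, -1)), Mul(427, Pow(300, -1))) = Add(Mul(Mul(Pow(-7, 2), Pow(Add(1, -7), -1)), Pow(154, -1)), Mul(427, Pow(300, -1))) = Add(Mul(Mul(49, Pow(-6, -1)), Rational(1, 154)), Mul(427, Rational(1, 300))) = Add(Mul(Mul(49, Rational(-1, 6)), Rational(1, 154)), Rational(427, 300)) = Add(Mul(Rational(-49, 6), Rational(1, 154)), Rational(427, 300)) = Add(Rational(-7, 132), Rational(427, 300)) = Rational(2261, 1650)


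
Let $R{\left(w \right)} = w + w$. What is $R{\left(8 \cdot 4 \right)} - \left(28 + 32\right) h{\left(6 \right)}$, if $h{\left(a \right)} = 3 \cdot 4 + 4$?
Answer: $-896$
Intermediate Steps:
$h{\left(a \right)} = 16$ ($h{\left(a \right)} = 12 + 4 = 16$)
$R{\left(w \right)} = 2 w$
$R{\left(8 \cdot 4 \right)} - \left(28 + 32\right) h{\left(6 \right)} = 2 \cdot 8 \cdot 4 - \left(28 + 32\right) 16 = 2 \cdot 32 - 60 \cdot 16 = 64 - 960 = -896$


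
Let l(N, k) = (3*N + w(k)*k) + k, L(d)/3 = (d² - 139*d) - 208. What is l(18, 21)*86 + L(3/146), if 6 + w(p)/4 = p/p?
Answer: -645929523/21316 ≈ -30303.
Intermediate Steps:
w(p) = -20 (w(p) = -24 + 4*(p/p) = -24 + 4*1 = -24 + 4 = -20)
L(d) = -624 - 417*d + 3*d² (L(d) = 3*((d² - 139*d) - 208) = 3*(-208 + d² - 139*d) = -624 - 417*d + 3*d²)
l(N, k) = -19*k + 3*N (l(N, k) = (3*N - 20*k) + k = (-20*k + 3*N) + k = -19*k + 3*N)
l(18, 21)*86 + L(3/146) = (-19*21 + 3*18)*86 + (-624 - 1251/146 + 3*(3/146)²) = (-399 + 54)*86 + (-624 - 1251/146 + 3*(3*(1/146))²) = -345*86 + (-624 - 417*3/146 + 3*(3/146)²) = -29670 + (-624 - 1251/146 + 3*(9/21316)) = -29670 + (-624 - 1251/146 + 27/21316) = -29670 - 13483803/21316 = -645929523/21316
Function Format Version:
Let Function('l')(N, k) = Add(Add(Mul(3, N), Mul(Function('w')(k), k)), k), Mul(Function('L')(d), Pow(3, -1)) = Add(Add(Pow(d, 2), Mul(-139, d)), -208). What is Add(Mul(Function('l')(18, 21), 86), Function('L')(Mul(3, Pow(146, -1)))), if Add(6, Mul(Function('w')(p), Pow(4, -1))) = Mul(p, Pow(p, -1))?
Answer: Rational(-645929523, 21316) ≈ -30303.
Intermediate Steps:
Function('w')(p) = -20 (Function('w')(p) = Add(-24, Mul(4, Mul(p, Pow(p, -1)))) = Add(-24, Mul(4, 1)) = Add(-24, 4) = -20)
Function('L')(d) = Add(-624, Mul(-417, d), Mul(3, Pow(d, 2))) (Function('L')(d) = Mul(3, Add(Add(Pow(d, 2), Mul(-139, d)), -208)) = Mul(3, Add(-208, Pow(d, 2), Mul(-139, d))) = Add(-624, Mul(-417, d), Mul(3, Pow(d, 2))))
Function('l')(N, k) = Add(Mul(-19, k), Mul(3, N)) (Function('l')(N, k) = Add(Add(Mul(3, N), Mul(-20, k)), k) = Add(Add(Mul(-20, k), Mul(3, N)), k) = Add(Mul(-19, k), Mul(3, N)))
Add(Mul(Function('l')(18, 21), 86), Function('L')(Mul(3, Pow(146, -1)))) = Add(Mul(Add(Mul(-19, 21), Mul(3, 18)), 86), Add(-624, Mul(-417, Mul(3, Pow(146, -1))), Mul(3, Pow(Mul(3, Pow(146, -1)), 2)))) = Add(Mul(Add(-399, 54), 86), Add(-624, Mul(-417, Mul(3, Rational(1, 146))), Mul(3, Pow(Mul(3, Rational(1, 146)), 2)))) = Add(Mul(-345, 86), Add(-624, Mul(-417, Rational(3, 146)), Mul(3, Pow(Rational(3, 146), 2)))) = Add(-29670, Add(-624, Rational(-1251, 146), Mul(3, Rational(9, 21316)))) = Add(-29670, Add(-624, Rational(-1251, 146), Rational(27, 21316))) = Add(-29670, Rational(-13483803, 21316)) = Rational(-645929523, 21316)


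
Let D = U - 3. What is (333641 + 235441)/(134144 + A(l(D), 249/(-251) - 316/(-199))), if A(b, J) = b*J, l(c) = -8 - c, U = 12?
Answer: 9475025606/2233284217 ≈ 4.2426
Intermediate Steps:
D = 9 (D = 12 - 3 = 9)
A(b, J) = J*b
(333641 + 235441)/(134144 + A(l(D), 249/(-251) - 316/(-199))) = (333641 + 235441)/(134144 + (249/(-251) - 316/(-199))*(-8 - 1*9)) = 569082/(134144 + (249*(-1/251) - 316*(-1/199))*(-8 - 9)) = 569082/(134144 + (-249/251 + 316/199)*(-17)) = 569082/(134144 + (29765/49949)*(-17)) = 569082/(134144 - 506005/49949) = 569082/(6699852651/49949) = 569082*(49949/6699852651) = 9475025606/2233284217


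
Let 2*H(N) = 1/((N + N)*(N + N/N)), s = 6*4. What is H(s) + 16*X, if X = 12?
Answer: 460801/2400 ≈ 192.00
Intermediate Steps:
s = 24
H(N) = 1/(4*N*(1 + N)) (H(N) = 1/(2*(((N + N)*(N + N/N)))) = 1/(2*(((2*N)*(N + 1)))) = 1/(2*(((2*N)*(1 + N)))) = 1/(2*((2*N*(1 + N)))) = (1/(2*N*(1 + N)))/2 = 1/(4*N*(1 + N)))
H(s) + 16*X = (¼)/(24*(1 + 24)) + 16*12 = (¼)*(1/24)/25 + 192 = (¼)*(1/24)*(1/25) + 192 = 1/2400 + 192 = 460801/2400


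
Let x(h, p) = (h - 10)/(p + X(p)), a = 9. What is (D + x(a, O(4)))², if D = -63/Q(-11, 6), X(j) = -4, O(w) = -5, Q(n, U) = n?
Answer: 334084/9801 ≈ 34.087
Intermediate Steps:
x(h, p) = (-10 + h)/(-4 + p) (x(h, p) = (h - 10)/(p - 4) = (-10 + h)/(-4 + p))
D = 63/11 (D = -63/(-11) = -63*(-1/11) = 63/11 ≈ 5.7273)
(D + x(a, O(4)))² = (63/11 + (-10 + 9)/(-4 - 5))² = (63/11 - 1/(-9))² = (63/11 - ⅑*(-1))² = (63/11 + ⅑)² = (578/99)² = 334084/9801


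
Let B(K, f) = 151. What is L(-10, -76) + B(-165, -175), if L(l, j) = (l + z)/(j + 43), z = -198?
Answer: 5191/33 ≈ 157.30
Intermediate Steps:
L(l, j) = (-198 + l)/(43 + j) (L(l, j) = (l - 198)/(j + 43) = (-198 + l)/(43 + j))
L(-10, -76) + B(-165, -175) = (-198 - 10)/(43 - 76) + 151 = -208/(-33) + 151 = -1/33*(-208) + 151 = 208/33 + 151 = 5191/33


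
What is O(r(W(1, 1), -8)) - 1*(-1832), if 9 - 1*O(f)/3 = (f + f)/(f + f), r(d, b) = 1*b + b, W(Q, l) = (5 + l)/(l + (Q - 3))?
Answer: 1856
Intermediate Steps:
W(Q, l) = (5 + l)/(-3 + Q + l) (W(Q, l) = (5 + l)/(l + (-3 + Q)) = (5 + l)/(-3 + Q + l))
r(d, b) = 2*b (r(d, b) = b + b = 2*b)
O(f) = 24 (O(f) = 27 - 3*(f + f)/(f + f) = 27 - 3*2*f/(2*f) = 27 - 3*2*f*1/(2*f) = 27 - 3*1 = 27 - 3 = 24)
O(r(W(1, 1), -8)) - 1*(-1832) = 24 - 1*(-1832) = 24 + 1832 = 1856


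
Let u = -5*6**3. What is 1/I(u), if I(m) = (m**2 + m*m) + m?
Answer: 1/2331720 ≈ 4.2887e-7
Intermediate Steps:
u = -1080 (u = -5*216 = -1080)
I(m) = m + 2*m**2 (I(m) = (m**2 + m**2) + m = 2*m**2 + m = m + 2*m**2)
1/I(u) = 1/(-1080*(1 + 2*(-1080))) = 1/(-1080*(1 - 2160)) = 1/(-1080*(-2159)) = 1/2331720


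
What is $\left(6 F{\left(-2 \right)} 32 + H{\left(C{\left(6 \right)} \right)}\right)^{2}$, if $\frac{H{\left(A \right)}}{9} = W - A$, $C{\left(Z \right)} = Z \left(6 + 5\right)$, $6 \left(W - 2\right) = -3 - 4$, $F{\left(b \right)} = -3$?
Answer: $\frac{5405625}{4} \approx 1.3514 \cdot 10^{6}$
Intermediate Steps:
$W = \frac{5}{6}$ ($W = 2 + \frac{-3 - 4}{6} = 2 + \frac{1}{6} \left(-7\right) = 2 - \frac{7}{6} = \frac{5}{6} \approx 0.83333$)
$C{\left(Z \right)} = 11 Z$ ($C{\left(Z \right)} = Z 11 = 11 Z$)
$H{\left(A \right)} = \frac{15}{2} - 9 A$ ($H{\left(A \right)} = 9 \left(\frac{5}{6} - A\right) = \frac{15}{2} - 9 A$)
$\left(6 F{\left(-2 \right)} 32 + H{\left(C{\left(6 \right)} \right)}\right)^{2} = \left(6 \left(-3\right) 32 + \left(\frac{15}{2} - 9 \cdot 11 \cdot 6\right)\right)^{2} = \left(\left(-18\right) 32 + \left(\frac{15}{2} - 594\right)\right)^{2} = \left(-576 + \left(\frac{15}{2} - 594\right)\right)^{2} = \left(-576 - \frac{1173}{2}\right)^{2} = \left(- \frac{2325}{2}\right)^{2} = \frac{5405625}{4}$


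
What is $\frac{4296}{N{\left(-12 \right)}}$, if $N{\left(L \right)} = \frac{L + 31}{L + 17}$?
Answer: $\frac{21480}{19} \approx 1130.5$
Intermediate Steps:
$N{\left(L \right)} = \frac{31 + L}{17 + L}$
$\frac{4296}{N{\left(-12 \right)}} = \frac{4296}{\frac{1}{17 - 12} \left(31 - 12\right)} = \frac{4296}{\frac{1}{5} \cdot 19} = \frac{4296}{\frac{19}{5}} = 4296 \cdot \frac{5}{19} = \frac{21480}{19}$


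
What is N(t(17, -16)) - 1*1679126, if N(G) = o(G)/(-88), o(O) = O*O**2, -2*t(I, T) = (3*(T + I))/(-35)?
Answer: -50682739184027/30184000 ≈ -1.6791e+6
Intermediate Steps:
t(I, T) = 3*I/70 + 3*T/70 (t(I, T) = -3*(T + I)/(2*(-35)) = -3*(I + T)*(-1)/(2*35) = -(3*I + 3*T)*(-1)/(2*35) = -(-3*I/35 - 3*T/35)/2 = 3*I/70 + 3*T/70)
o(O) = O**3
N(G) = -G**3/88 (N(G) = G**3/(-88) = G**3*(-1/88) = -G**3/88)
N(t(17, -16)) - 1*1679126 = -((3/70)*17 + (3/70)*(-16))**3/88 - 1*1679126 = -(51/70 - 24/35)**3/88 - 1679126 = -(3/70)**3/88 - 1679126 = -1/88*27/343000 - 1679126 = -27/30184000 - 1679126 = -50682739184027/30184000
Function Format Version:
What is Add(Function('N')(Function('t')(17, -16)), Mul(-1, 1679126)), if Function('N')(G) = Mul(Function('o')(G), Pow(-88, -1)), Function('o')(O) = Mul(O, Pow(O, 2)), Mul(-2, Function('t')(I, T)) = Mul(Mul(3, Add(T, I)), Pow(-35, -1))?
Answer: Rational(-50682739184027, 30184000) ≈ -1.6791e+6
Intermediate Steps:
Function('t')(I, T) = Add(Mul(Rational(3, 70), I), Mul(Rational(3, 70), T)) (Function('t')(I, T) = Mul(Rational(-1, 2), Mul(Mul(3, Add(T, I)), Pow(-35, -1))) = Mul(Rational(-1, 2), Mul(Mul(3, Add(I, T)), Rational(-1, 35))) = Mul(Rational(-1, 2), Mul(Add(Mul(3, I), Mul(3, T)), Rational(-1, 35))) = Mul(Rational(-1, 2), Add(Mul(Rational(-3, 35), I), Mul(Rational(-3, 35), T))) = Add(Mul(Rational(3, 70), I), Mul(Rational(3, 70), T)))
Function('o')(O) = Pow(O, 3)
Function('N')(G) = Mul(Rational(-1, 88), Pow(G, 3)) (Function('N')(G) = Mul(Pow(G, 3), Pow(-88, -1)) = Mul(Pow(G, 3), Rational(-1, 88)) = Mul(Rational(-1, 88), Pow(G, 3)))
Add(Function('N')(Function('t')(17, -16)), Mul(-1, 1679126)) = Add(Mul(Rational(-1, 88), Pow(Add(Mul(Rational(3, 70), 17), Mul(Rational(3, 70), -16)), 3)), Mul(-1, 1679126)) = Add(Mul(Rational(-1, 88), Pow(Add(Rational(51, 70), Rational(-24, 35)), 3)), -1679126) = Add(Mul(Rational(-1, 88), Pow(Rational(3, 70), 3)), -1679126) = Add(Mul(Rational(-1, 88), Rational(27, 343000)), -1679126) = Add(Rational(-27, 30184000), -1679126) = Rational(-50682739184027, 30184000)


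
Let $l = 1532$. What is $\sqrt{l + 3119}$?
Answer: $\sqrt{4651} \approx 68.198$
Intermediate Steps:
$\sqrt{l + 3119} = \sqrt{1532 + 3119} = \sqrt{4651}$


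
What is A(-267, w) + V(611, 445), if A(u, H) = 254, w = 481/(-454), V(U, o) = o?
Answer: 699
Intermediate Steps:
w = -481/454 (w = 481*(-1/454) = -481/454 ≈ -1.0595)
A(-267, w) + V(611, 445) = 254 + 445 = 699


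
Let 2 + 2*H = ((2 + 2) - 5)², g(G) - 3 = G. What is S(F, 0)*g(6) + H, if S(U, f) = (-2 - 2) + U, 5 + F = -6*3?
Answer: -487/2 ≈ -243.50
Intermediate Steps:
g(G) = 3 + G
F = -23 (F = -5 - 6*3 = -5 - 18 = -23)
H = -½ (H = -1 + ((2 + 2) - 5)²/2 = -1 + (4 - 5)²/2 = -1 + (½)*(-1)² = -1 + (½)*1 = -1 + ½ = -½ ≈ -0.50000)
S(U, f) = -4 + U
S(F, 0)*g(6) + H = (-4 - 23)*(3 + 6) - ½ = -27*9 - ½ = -243 - ½ = -487/2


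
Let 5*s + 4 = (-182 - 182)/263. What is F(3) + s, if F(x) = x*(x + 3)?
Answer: 22254/1315 ≈ 16.923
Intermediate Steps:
s = -1416/1315 (s = -⅘ + ((-182 - 182)/263)/5 = -⅘ + (-364*1/263)/5 = -⅘ + (⅕)*(-364/263) = -⅘ - 364/1315 = -1416/1315 ≈ -1.0768)
F(x) = x*(3 + x)
F(3) + s = 3*(3 + 3) - 1416/1315 = 3*6 - 1416/1315 = 18 - 1416/1315 = 22254/1315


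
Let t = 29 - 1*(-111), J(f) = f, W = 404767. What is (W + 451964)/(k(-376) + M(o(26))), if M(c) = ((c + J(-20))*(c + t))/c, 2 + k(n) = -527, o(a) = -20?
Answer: -856731/289 ≈ -2964.5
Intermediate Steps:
k(n) = -529 (k(n) = -2 - 527 = -529)
t = 140 (t = 29 + 111 = 140)
M(c) = (-20 + c)*(140 + c)/c (M(c) = ((c - 20)*(c + 140))/c = ((-20 + c)*(140 + c))/c = (-20 + c)*(140 + c)/c)
(W + 451964)/(k(-376) + M(o(26))) = (404767 + 451964)/(-529 + (120 - 20 - 2800/(-20))) = 856731/(-529 + (120 - 20 - 2800*(-1/20))) = 856731/(-529 + (120 - 20 + 140)) = 856731/(-529 + 240) = 856731/(-289) = 856731*(-1/289) = -856731/289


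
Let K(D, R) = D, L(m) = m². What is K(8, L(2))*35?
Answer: 280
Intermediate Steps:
K(8, L(2))*35 = 8*35 = 280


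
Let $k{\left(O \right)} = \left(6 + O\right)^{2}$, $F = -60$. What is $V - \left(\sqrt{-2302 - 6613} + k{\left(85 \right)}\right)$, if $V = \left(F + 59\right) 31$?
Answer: $-8312 - i \sqrt{8915} \approx -8312.0 - 94.419 i$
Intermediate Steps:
$V = -31$ ($V = \left(-60 + 59\right) 31 = \left(-1\right) 31 = -31$)
$V - \left(\sqrt{-2302 - 6613} + k{\left(85 \right)}\right) = -31 - \left(\sqrt{-2302 - 6613} + \left(6 + 85\right)^{2}\right) = -31 - \left(\sqrt{-8915} + 91^{2}\right) = -31 - \left(i \sqrt{8915} + 8281\right) = -31 - \left(8281 + i \sqrt{8915}\right) = -8312 - i \sqrt{8915}$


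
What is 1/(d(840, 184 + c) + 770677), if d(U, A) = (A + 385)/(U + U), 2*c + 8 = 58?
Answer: 280/215789659 ≈ 1.2976e-6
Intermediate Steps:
c = 25 (c = -4 + (½)*58 = -4 + 29 = 25)
d(U, A) = (385 + A)/(2*U) (d(U, A) = (385 + A)/((2*U)) = (385 + A)*(1/(2*U)) = (385 + A)/(2*U))
1/(d(840, 184 + c) + 770677) = 1/((½)*(385 + (184 + 25))/840 + 770677) = 1/((½)*(1/840)*(385 + 209) + 770677) = 1/((½)*(1/840)*594 + 770677) = 1/(99/280 + 770677) = 1/(215789659/280) = 280/215789659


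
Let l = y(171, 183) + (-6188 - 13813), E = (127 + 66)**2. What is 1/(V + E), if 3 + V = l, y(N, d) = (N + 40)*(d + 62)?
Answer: 1/68940 ≈ 1.4505e-5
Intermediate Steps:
E = 37249 (E = 193**2 = 37249)
y(N, d) = (40 + N)*(62 + d)
l = 31694 (l = (2480 + 40*183 + 62*171 + 171*183) + (-6188 - 13813) = (2480 + 7320 + 10602 + 31293) - 20001 = 51695 - 20001 = 31694)
V = 31691 (V = -3 + 31694 = 31691)
1/(V + E) = 1/(31691 + 37249) = 1/68940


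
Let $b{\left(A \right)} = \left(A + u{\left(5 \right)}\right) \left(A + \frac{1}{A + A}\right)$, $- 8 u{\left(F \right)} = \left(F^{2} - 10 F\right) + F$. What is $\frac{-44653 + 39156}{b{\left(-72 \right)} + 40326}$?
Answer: $- \frac{1583136}{13055179} \approx -0.12126$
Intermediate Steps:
$u{\left(F \right)} = - \frac{F^{2}}{8} + \frac{9 F}{8}$ ($u{\left(F \right)} = - \frac{\left(F^{2} - 10 F\right) + F}{8} = - \frac{F^{2} - 9 F}{8} = - \frac{F^{2}}{8} + \frac{9 F}{8}$)
$b{\left(A \right)} = \left(\frac{5}{2} + A\right) \left(A + \frac{1}{2 A}\right)$ ($b{\left(A \right)} = \left(A + \frac{1}{8} \cdot 5 \left(9 - 5\right)\right) \left(A + \frac{1}{A + A}\right) = \left(A + \frac{1}{8} \cdot 5 \left(9 - 5\right)\right) \left(A + \frac{1}{2 A}\right) = \left(A + \frac{1}{8} \cdot 5 \cdot 4\right) \left(A + \frac{1}{2 A}\right) = \left(A + \frac{5}{2}\right) \left(A + \frac{1}{2 A}\right) = \left(\frac{5}{2} + A\right) \left(A + \frac{1}{2 A}\right)$)
$\frac{-44653 + 39156}{b{\left(-72 \right)} + 40326} = \frac{-44653 + 39156}{\left(\frac{1}{2} + \left(-72\right)^{2} + \frac{5}{2} \left(-72\right) + \frac{5}{4 \left(-72\right)}\right) + 40326} = - \frac{5497}{\left(\frac{1}{2} + 5184 - 180 + \frac{5}{4} \left(- \frac{1}{72}\right)\right) + 40326} = - \frac{5497}{\left(\frac{1}{2} + 5184 - 180 - \frac{5}{288}\right) + 40326} = - \frac{5497}{\frac{1441291}{288} + 40326} = - \frac{5497}{\frac{13055179}{288}} = \left(-5497\right) \frac{288}{13055179} = - \frac{1583136}{13055179}$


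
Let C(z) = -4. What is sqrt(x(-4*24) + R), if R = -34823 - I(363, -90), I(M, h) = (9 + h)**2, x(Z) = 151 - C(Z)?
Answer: 9*I*sqrt(509) ≈ 203.05*I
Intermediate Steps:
x(Z) = 155 (x(Z) = 151 - 1*(-4) = 151 + 4 = 155)
R = -41384 (R = -34823 - (9 - 90)**2 = -34823 - 1*(-81)**2 = -34823 - 1*6561 = -34823 - 6561 = -41384)
sqrt(x(-4*24) + R) = sqrt(155 - 41384) = sqrt(-41229) = 9*I*sqrt(509)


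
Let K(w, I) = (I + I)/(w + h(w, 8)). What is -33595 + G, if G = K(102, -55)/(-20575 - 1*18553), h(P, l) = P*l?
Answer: -603357868385/17959752 ≈ -33595.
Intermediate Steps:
K(w, I) = 2*I/(9*w) (K(w, I) = (I + I)/(w + w*8) = (2*I)/(w + 8*w) = (2*I)/((9*w)) = (2*I)*(1/(9*w)) = 2*I/(9*w))
G = 55/17959752 (G = ((2/9)*(-55)/102)/(-20575 - 1*18553) = ((2/9)*(-55)*(1/102))/(-20575 - 18553) = -55/459/(-39128) = -55/459*(-1/39128) = 55/17959752 ≈ 3.0624e-6)
-33595 + G = -33595 + 55/17959752 = -603357868385/17959752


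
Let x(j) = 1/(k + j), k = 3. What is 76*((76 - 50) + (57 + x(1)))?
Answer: 6327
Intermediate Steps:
x(j) = 1/(3 + j)
76*((76 - 50) + (57 + x(1))) = 76*((76 - 50) + (57 + 1/(3 + 1))) = 76*(26 + (57 + 1/4)) = 76*(26 + (57 + ¼)) = 76*(26 + 229/4) = 76*(333/4) = 6327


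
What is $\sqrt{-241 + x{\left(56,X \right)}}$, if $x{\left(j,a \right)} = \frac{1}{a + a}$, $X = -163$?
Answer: $\frac{i \sqrt{25612842}}{326} \approx 15.524 i$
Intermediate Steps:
$x{\left(j,a \right)} = \frac{1}{2 a}$
$\sqrt{-241 + x{\left(56,X \right)}} = \sqrt{-241 + \frac{1}{2 \left(-163\right)}} = \sqrt{-241 + \frac{1}{2} \left(- \frac{1}{163}\right)} = \sqrt{-241 - \frac{1}{326}} = \sqrt{- \frac{78567}{326}} = \frac{i \sqrt{25612842}}{326}$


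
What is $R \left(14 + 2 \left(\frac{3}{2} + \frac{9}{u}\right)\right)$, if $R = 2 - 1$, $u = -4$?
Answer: $\frac{25}{2} \approx 12.5$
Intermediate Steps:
$R = 1$ ($R = 2 - 1 = 1$)
$R \left(14 + 2 \left(\frac{3}{2} + \frac{9}{u}\right)\right) = 1 \left(14 + 2 \left(\frac{3}{2} + \frac{9}{-4}\right)\right) = 1 \left(14 + 2 \left(3 \cdot \frac{1}{2} + 9 \left(- \frac{1}{4}\right)\right)\right) = 1 \left(14 + 2 \left(\frac{3}{2} - \frac{9}{4}\right)\right) = 1 \left(14 + 2 \left(- \frac{3}{4}\right)\right) = 1 \left(14 - \frac{3}{2}\right) = 1 \cdot \frac{25}{2} = \frac{25}{2}$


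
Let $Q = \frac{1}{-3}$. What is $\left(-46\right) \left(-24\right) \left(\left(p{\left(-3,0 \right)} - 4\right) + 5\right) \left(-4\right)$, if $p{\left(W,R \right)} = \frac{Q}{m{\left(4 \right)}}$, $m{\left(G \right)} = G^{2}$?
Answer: $-4324$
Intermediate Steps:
$Q = - \frac{1}{3} \approx -0.33333$
$p{\left(W,R \right)} = - \frac{1}{48}$ ($p{\left(W,R \right)} = - \frac{1}{3 \cdot 4^{2}} = - \frac{1}{3 \cdot 16} = \left(- \frac{1}{3}\right) \frac{1}{16} = - \frac{1}{48}$)
$\left(-46\right) \left(-24\right) \left(\left(p{\left(-3,0 \right)} - 4\right) + 5\right) \left(-4\right) = \left(-46\right) \left(-24\right) \left(\left(- \frac{1}{48} - 4\right) + 5\right) \left(-4\right) = 1104 \left(- \frac{193}{48} + 5\right) \left(-4\right) = 1104 \cdot \frac{47}{48} \left(-4\right) = 1104 \left(- \frac{47}{12}\right) = -4324$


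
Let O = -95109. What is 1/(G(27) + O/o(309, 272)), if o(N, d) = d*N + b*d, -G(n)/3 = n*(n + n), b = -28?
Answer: -76432/334408677 ≈ -0.00022856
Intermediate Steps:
G(n) = -6*n**2 (G(n) = -3*n*(n + n) = -3*n*2*n = -6*n**2)
o(N, d) = -28*d + N*d (o(N, d) = d*N - 28*d = N*d - 28*d = -28*d + N*d)
1/(G(27) + O/o(309, 272)) = 1/(-6*27**2 - 95109*1/(272*(-28 + 309))) = 1/(-6*729 - 95109/(272*281)) = 1/(-4374 - 95109/76432) = 1/(-334408677/76432) = -76432/334408677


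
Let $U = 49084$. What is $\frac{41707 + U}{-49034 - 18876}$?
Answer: $- \frac{90791}{67910} \approx -1.3369$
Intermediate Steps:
$\frac{41707 + U}{-49034 - 18876} = \frac{41707 + 49084}{-49034 - 18876} = \frac{90791}{-67910} = 90791 \left(- \frac{1}{67910}\right) = - \frac{90791}{67910}$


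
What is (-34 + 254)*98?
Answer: 21560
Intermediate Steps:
(-34 + 254)*98 = 220*98 = 21560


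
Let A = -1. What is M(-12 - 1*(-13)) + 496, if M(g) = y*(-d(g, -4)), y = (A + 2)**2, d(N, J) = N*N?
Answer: 495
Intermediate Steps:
d(N, J) = N**2
y = 1 (y = (-1 + 2)**2 = 1**2 = 1)
M(g) = -g**2 (M(g) = 1*(-g**2) = -g**2)
M(-12 - 1*(-13)) + 496 = -(-12 - 1*(-13))**2 + 496 = -(-12 + 13)**2 + 496 = -1*1**2 + 496 = -1*1 + 496 = -1 + 496 = 495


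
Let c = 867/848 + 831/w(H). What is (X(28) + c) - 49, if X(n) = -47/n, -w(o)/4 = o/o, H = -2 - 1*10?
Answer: -1527963/5936 ≈ -257.41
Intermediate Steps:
H = -12 (H = -2 - 10 = -12)
w(o) = -4 (w(o) = -4*o/o = -4*1 = -4)
c = -175305/848 (c = 867/848 + 831/(-4) = 867*(1/848) + 831*(-1/4) = 867/848 - 831/4 = -175305/848 ≈ -206.73)
(X(28) + c) - 49 = (-47/28 - 175305/848) - 49 = -1237099/5936 - 49 = -1527963/5936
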